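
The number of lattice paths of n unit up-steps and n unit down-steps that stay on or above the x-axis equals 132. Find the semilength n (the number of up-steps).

6

Dyck paths of semilength n are counted by C_n. The Catalan number equal to 132 is C_6.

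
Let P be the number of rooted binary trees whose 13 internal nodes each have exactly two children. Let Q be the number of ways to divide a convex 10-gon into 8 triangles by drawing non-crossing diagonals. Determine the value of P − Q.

741470

The number of full binary trees on 13 internal nodes is the Catalan number C_13. So P = C_13 = 742900.
Triangulations of a convex m-gon are counted by C_{m−2}; with m = 10 this is C_8. So Q = C_8 = 1430.
P − Q = 742900 − 1430 = 741470.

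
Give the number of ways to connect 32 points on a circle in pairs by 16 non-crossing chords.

35357670

Non-crossing perfect matchings of 2n points on a circle are counted by C_n; with 32 points, n = 16.
C_16 = C_15 · 2(2·15+1)/(15+2) = 9694845 · 62/17 = 35357670.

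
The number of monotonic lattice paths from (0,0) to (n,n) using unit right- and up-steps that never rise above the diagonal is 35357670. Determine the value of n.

16

Such diagonal-avoiding paths in an n×n grid are counted by C_n. The Catalan number equal to 35357670 is C_16.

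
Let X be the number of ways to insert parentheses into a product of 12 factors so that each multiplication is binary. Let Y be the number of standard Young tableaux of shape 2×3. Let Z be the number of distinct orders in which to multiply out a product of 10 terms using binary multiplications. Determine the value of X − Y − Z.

Parenthesizations of m factors correspond to full binary trees with m leaves, counted by C_{m−1}; m = 12 gives C_11. So X = C_11 = 58786.
Standard Young tableaux of shape 2×n are counted by C_n; here n = 3. So Y = C_3 = 5.
Bracketing 10 factors into binary products is counted by C_{10−1} = C_9. So Z = C_9 = 4862.
X − Y − Z = 58786 − 5 − 4862 = 53919.

53919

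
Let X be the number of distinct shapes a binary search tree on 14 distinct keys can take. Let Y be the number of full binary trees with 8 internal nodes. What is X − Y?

There are C_n binary search tree shapes on n keys; with n = 14 that is C_14. So X = C_14 = 2674440.
The number of full binary trees on 8 internal nodes is the Catalan number C_8. So Y = C_8 = 1430.
X − Y = 2674440 − 1430 = 2673010.

2673010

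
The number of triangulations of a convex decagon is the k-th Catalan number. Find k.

8

The number of triangulations of a 10-gon is the Catalan number C_8 (index = sides − 2).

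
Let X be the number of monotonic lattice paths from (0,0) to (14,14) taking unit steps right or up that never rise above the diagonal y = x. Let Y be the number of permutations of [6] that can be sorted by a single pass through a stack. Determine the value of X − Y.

2674308

Monotone paths in an n×n grid that stay weakly below the diagonal are counted by C_n; here n = 14. So X = C_14 = 2674440.
By Knuth's characterisation, the stack-sortable permutations of length 6 are the 231-avoiders, numbering C_6. So Y = C_6 = 132.
X − Y = 2674440 − 132 = 2674308.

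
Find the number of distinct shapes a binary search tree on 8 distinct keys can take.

Binary trees (left/right distinguished) on n nodes are counted by C_n; here n = 8.
C_8 = C(16,8)/9 = 12870/9 = 1430.

1430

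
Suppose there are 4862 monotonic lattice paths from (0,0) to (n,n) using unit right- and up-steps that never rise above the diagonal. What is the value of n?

9

Such diagonal-avoiding paths in an n×n grid are counted by C_n. The Catalan number equal to 4862 is C_9.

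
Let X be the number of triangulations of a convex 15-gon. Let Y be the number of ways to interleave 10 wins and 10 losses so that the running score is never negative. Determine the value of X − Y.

726104

The number of triangulations of a 15-gon is the Catalan number C_13 (index = sides − 2). So X = C_13 = 742900.
Ballot sequences with n votes each where one side never trails are Dyck words, counted by C_n; here n = 10. So Y = C_10 = 16796.
X − Y = 742900 − 16796 = 726104.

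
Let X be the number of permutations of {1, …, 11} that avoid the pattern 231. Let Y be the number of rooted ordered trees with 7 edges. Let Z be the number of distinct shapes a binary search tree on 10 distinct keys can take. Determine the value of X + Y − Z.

42419

Permutations of [n] avoiding any single length-3 pattern are counted by C_n; here n = 11. So X = C_11 = 58786.
Rooted ordered trees with n edges are counted by C_n; here n = 7. So Y = C_7 = 429.
Rooted binary trees with 10 nodes (each child slot possibly empty) number C_10. So Z = C_10 = 16796.
X + Y − Z = 58786 + 429 − 16796 = 42419.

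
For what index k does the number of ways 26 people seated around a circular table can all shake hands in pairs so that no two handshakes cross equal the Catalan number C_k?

Non-crossing handshake pairings of 2n people are counted by C_n; 26 people gives n = 13.

13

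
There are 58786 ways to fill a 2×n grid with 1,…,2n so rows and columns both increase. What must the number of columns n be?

11

Standard Young tableaux of shape 2×n are counted by C_n; 58786 = C_11.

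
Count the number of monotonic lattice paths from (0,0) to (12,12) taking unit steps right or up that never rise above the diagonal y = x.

Sub-diagonal monotone paths from (0,0) to (12,12) biject with Dyck paths of semilength 12, giving C_12.
C_12 = C_11 · 2(2·11+1)/(11+2) = 58786 · 46/13 = 208012.

208012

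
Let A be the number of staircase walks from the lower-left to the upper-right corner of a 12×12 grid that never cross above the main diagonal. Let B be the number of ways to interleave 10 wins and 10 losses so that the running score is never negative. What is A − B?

Sub-diagonal monotone paths from (0,0) to (12,12) biject with Dyck paths of semilength 12, giving C_12. So A = C_12 = 208012.
Reading a vote for the leader as '(' and for the other as ')' turns such a sequence into a balanced string of 10 pairs, so the count is C_10. So B = C_10 = 16796.
A − B = 208012 − 16796 = 191216.

191216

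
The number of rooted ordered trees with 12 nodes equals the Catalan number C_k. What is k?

11

A rooted plane tree on 12 nodes has 11 edges, and such trees are counted by C_11.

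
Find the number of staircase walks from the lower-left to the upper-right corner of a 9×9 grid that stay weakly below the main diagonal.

4862

Sub-diagonal monotone paths from (0,0) to (9,9) biject with Dyck paths of semilength 9, giving C_9.
C_9 = C(18,9)/10 = 48620/10 = 4862.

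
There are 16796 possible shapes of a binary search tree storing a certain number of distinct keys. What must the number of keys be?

10

Binary search tree shapes on n keys are counted by C_n, and C_10 = 16796.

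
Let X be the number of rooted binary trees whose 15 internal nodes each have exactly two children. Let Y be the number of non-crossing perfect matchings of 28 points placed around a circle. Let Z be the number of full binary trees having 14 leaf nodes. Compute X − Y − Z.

The number of full binary trees on 15 internal nodes is the Catalan number C_15. So X = C_15 = 9694845.
Non-crossing perfect matchings of 2n points on a circle are counted by C_n; with 28 points, n = 14. So Y = C_14 = 2674440.
Full binary trees with 14 leaves have 14−1 = 13 internal nodes, so there are C_13 of them. So Z = C_13 = 742900.
X − Y − Z = 9694845 − 2674440 − 742900 = 6277505.

6277505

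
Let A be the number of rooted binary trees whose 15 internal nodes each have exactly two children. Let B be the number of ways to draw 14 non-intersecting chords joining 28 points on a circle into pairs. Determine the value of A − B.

Full binary trees with n internal nodes are counted by C_n; here n = 15. So A = C_15 = 9694845.
Non-crossing perfect matchings of 2n points on a circle are counted by C_n; with 28 points, n = 14. So B = C_14 = 2674440.
A − B = 9694845 − 2674440 = 7020405.

7020405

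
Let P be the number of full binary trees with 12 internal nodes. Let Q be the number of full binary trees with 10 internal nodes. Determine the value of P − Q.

The number of full binary trees on 12 internal nodes is the Catalan number C_12. So P = C_12 = 208012.
The number of full binary trees on 10 internal nodes is the Catalan number C_10. So Q = C_10 = 16796.
P − Q = 208012 − 16796 = 191216.

191216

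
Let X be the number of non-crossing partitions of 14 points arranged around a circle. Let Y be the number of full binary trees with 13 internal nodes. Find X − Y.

1931540

Non-crossing partitions of an n-element set are counted by C_n; here n = 14. So X = C_14 = 2674440.
Full binary trees with n internal nodes are counted by C_n; here n = 13. So Y = C_13 = 742900.
X − Y = 2674440 − 742900 = 1931540.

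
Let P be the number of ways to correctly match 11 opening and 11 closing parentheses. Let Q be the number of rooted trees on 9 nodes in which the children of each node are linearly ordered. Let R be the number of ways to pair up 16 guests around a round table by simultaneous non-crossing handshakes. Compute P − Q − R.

55926

With 11 pairs the number of balanced bracket strings is the Catalan number C_11. So P = C_11 = 58786.
A rooted plane tree on 9 nodes has 8 edges, and such trees are counted by C_8. So Q = C_8 = 1430.
With 16 = 2·8 people, non-crossing handshake pairings are non-crossing perfect matchings on a circle, counted by C_8. So R = C_8 = 1430.
P − Q − R = 58786 − 1430 − 1430 = 55926.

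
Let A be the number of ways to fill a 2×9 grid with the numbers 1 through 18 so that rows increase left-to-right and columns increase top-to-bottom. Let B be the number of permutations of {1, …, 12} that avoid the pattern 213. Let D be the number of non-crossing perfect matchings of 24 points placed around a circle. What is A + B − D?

Standard Young tableaux of shape 2×n are counted by C_n; here n = 9. So A = C_9 = 4862.
Permutations of [n] avoiding any single length-3 pattern are counted by C_n; here n = 12. So B = C_12 = 208012.
Non-crossing perfect matchings of 2n points on a circle are counted by C_n; with 24 points, n = 12. So D = C_12 = 208012.
A + B − D = 4862 + 208012 − 208012 = 4862.

4862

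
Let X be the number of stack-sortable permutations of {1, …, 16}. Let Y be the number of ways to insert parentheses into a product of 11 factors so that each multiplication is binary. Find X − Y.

By Knuth's characterisation, the stack-sortable permutations of length 16 are the 231-avoiders, numbering C_16. So X = C_16 = 35357670.
Parenthesizations of m factors correspond to full binary trees with m leaves, counted by C_{m−1}; m = 11 gives C_10. So Y = C_10 = 16796.
X − Y = 35357670 − 16796 = 35340874.

35340874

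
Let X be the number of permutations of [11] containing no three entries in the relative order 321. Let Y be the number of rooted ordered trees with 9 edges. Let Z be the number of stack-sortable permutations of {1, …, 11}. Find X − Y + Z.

For any fixed pattern of length 3, the pattern-avoiding permutations of [11] number C_11. So X = C_11 = 58786.
Rooted ordered trees with n edges are counted by C_n; here n = 9. So Y = C_9 = 4862.
Stack-sortable permutations are exactly the 231-avoiding ones, counted by C_n; here n = 11. So Z = C_11 = 58786.
X − Y + Z = 58786 − 4862 + 58786 = 112710.

112710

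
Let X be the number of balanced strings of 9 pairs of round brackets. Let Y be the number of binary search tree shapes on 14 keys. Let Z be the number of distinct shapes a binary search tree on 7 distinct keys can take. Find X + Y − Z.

With 9 pairs the number of balanced bracket strings is the Catalan number C_9. So X = C_9 = 4862.
There are C_n binary search tree shapes on n keys; with n = 14 that is C_14. So Y = C_14 = 2674440.
Rooted binary trees with 7 nodes (each child slot possibly empty) number C_7. So Z = C_7 = 429.
X + Y − Z = 4862 + 2674440 − 429 = 2678873.

2678873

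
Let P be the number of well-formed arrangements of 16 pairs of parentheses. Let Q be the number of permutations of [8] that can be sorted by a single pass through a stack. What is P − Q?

Balanced strings of n pairs of brackets are counted by C_n; here n = 16. So P = C_16 = 35357670.
By Knuth's characterisation, the stack-sortable permutations of length 8 are the 231-avoiders, numbering C_8. So Q = C_8 = 1430.
P − Q = 35357670 − 1430 = 35356240.

35356240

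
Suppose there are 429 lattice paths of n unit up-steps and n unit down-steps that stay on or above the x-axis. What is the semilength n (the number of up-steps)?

Dyck paths of semilength n are counted by C_n; 429 = C_7.

7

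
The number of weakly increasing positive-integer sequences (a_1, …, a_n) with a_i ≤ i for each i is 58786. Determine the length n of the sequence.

11

Such sub-staircase sequences of length n are counted by C_n, and C_11 = 58786.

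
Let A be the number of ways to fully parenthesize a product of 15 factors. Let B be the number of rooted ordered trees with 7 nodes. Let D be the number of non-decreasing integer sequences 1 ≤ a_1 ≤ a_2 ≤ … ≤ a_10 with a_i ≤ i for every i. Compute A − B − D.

2657512

Bracketing 15 factors into binary products is counted by C_{15−1} = C_14. So A = C_14 = 2674440.
A rooted plane tree on 7 nodes has 6 edges, and such trees are counted by C_6. So B = C_6 = 132.
Such sub-staircase sequences of length n are counted by C_n; here n = 10. So D = C_10 = 16796.
A − B − D = 2674440 − 132 − 16796 = 2657512.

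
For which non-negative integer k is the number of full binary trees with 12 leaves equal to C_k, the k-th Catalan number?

11

A full binary tree with L leaves has L−1 internal nodes and is counted by C_{L−1}; L = 12 gives C_11.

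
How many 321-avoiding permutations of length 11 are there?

Permutations of [n] avoiding any single length-3 pattern are counted by C_n; here n = 11.
C_11 = 58786.

58786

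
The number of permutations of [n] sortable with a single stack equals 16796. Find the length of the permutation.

10

Stack-sortable permutations of [n] are counted by C_n. Since C_10 = 16796, the index is 10.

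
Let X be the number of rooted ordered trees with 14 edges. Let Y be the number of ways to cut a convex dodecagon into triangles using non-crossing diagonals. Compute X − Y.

2657644

A rooted plane tree with 14 edges has 15 nodes, and the count is C_14. So X = C_14 = 2674440.
Triangulations of a convex m-gon are counted by C_{m−2}; with m = 12 this is C_10. So Y = C_10 = 16796.
X − Y = 2674440 − 16796 = 2657644.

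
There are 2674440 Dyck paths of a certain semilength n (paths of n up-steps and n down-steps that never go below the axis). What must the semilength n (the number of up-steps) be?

Dyck paths of semilength n are counted by C_n. Since C_14 = 2674440, the index is 14.

14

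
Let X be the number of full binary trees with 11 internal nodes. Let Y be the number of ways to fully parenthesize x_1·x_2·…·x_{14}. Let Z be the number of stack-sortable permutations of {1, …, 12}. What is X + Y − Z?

Full binary trees with n internal nodes are counted by C_n; here n = 11. So X = C_11 = 58786.
Bracketing 14 factors into binary products is counted by C_{14−1} = C_13. So Y = C_13 = 742900.
By Knuth's characterisation, the stack-sortable permutations of length 12 are the 231-avoiders, numbering C_12. So Z = C_12 = 208012.
X + Y − Z = 58786 + 742900 − 208012 = 593674.

593674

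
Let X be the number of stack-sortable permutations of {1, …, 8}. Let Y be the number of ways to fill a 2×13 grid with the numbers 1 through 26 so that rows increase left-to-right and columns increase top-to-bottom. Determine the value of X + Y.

By Knuth's characterisation, the stack-sortable permutations of length 8 are the 231-avoiders, numbering C_8. So X = C_8 = 1430.
By the hook-length formula (or a Dyck-path bijection), SYT of shape 2×13 number C_13. So Y = C_13 = 742900.
X + Y = 1430 + 742900 = 744330.

744330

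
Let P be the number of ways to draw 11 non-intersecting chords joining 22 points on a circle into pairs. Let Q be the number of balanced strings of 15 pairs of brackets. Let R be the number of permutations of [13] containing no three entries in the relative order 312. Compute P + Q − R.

Non-crossing perfect matchings of 2n points on a circle are counted by C_n; with 22 points, n = 11. So P = C_11 = 58786.
With 15 pairs the number of balanced bracket strings is the Catalan number C_15. So Q = C_15 = 9694845.
For any fixed pattern of length 3, the pattern-avoiding permutations of [13] number C_13. So R = C_13 = 742900.
P + Q − R = 58786 + 9694845 − 742900 = 9010731.

9010731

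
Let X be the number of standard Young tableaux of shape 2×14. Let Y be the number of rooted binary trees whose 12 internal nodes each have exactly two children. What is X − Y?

2466428

By the hook-length formula (or a Dyck-path bijection), SYT of shape 2×14 number C_14. So X = C_14 = 2674440.
The number of full binary trees on 12 internal nodes is the Catalan number C_12. So Y = C_12 = 208012.
X − Y = 2674440 − 208012 = 2466428.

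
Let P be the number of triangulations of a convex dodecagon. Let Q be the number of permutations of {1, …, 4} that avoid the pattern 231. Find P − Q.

The number of triangulations of a 12-gon is the Catalan number C_10 (index = sides − 2). So P = C_10 = 16796.
For any fixed pattern of length 3, the pattern-avoiding permutations of [4] number C_4. So Q = C_4 = 14.
P − Q = 16796 − 14 = 16782.

16782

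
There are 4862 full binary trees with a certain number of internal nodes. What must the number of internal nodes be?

Full binary trees with n internal nodes are counted by C_n. The Catalan number equal to 4862 is C_9.

9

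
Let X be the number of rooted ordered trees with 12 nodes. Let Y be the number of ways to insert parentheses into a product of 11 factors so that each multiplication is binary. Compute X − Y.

41990

Rooted ordered (plane) trees on m nodes have m−1 edges and are counted by C_{m−1}; m = 12 gives C_11. So X = C_11 = 58786.
Ways to associate a product of 11 factors correspond to binary trees on 11 leaves, so the count is C_10. So Y = C_10 = 16796.
X − Y = 58786 − 16796 = 41990.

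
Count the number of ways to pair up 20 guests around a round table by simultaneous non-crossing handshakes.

16796

Non-crossing handshake pairings of 2n people are counted by C_n; 20 people gives n = 10.
C_10 = 16796.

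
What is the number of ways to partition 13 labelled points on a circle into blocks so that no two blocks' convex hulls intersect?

742900

Non-crossing partitions of an n-element set are counted by C_n; here n = 13.
C_13 = 742900.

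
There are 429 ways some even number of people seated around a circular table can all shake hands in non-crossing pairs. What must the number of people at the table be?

Non-crossing handshake pairings of 2n people are counted by C_n; 429 = C_7.
So n = 7, and there are 2n = 14 people.

14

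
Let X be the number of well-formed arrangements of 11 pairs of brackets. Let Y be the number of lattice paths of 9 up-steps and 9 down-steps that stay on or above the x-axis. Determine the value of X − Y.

53924

A balanced arrangement of 11 bracket pairs is a Dyck word of semilength 11, so the count is C_11. So X = C_11 = 58786.
A Dyck path with 9 up-steps and 9 down-steps has semilength 9, so there are C_9 of them. So Y = C_9 = 4862.
X − Y = 58786 − 4862 = 53924.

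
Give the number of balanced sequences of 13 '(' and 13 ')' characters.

Balanced strings of n pairs of brackets are counted by C_n; here n = 13.
C_13 = C(26,13)/14 = 10400600/14 = 742900.

742900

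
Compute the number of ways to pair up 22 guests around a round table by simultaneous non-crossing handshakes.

58786

Non-crossing handshake pairings of 2n people are counted by C_n; 22 people gives n = 11.
C_11 = C(22,11)/12 = 705432/12 = 58786.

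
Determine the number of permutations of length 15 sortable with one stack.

By Knuth's characterisation, the stack-sortable permutations of length 15 are the 231-avoiders, numbering C_15.
C_15 = C_14 · 2(2·14+1)/(14+2) = 2674440 · 58/16 = 9694845.

9694845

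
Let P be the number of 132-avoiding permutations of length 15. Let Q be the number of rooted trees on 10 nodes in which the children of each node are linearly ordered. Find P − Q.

9689983

For any fixed pattern of length 3, the pattern-avoiding permutations of [15] number C_15. So P = C_15 = 9694845.
A rooted plane tree on 10 nodes has 9 edges, and such trees are counted by C_9. So Q = C_9 = 4862.
P − Q = 9694845 − 4862 = 9689983.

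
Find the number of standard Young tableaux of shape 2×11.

58786

Standard Young tableaux of shape 2×n are counted by C_n; here n = 11.
C_11 = 58786.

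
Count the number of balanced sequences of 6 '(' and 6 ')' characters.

132

A balanced arrangement of 6 bracket pairs is a Dyck word of semilength 6, so the count is C_6.
C_6 = C_5 · 2(2·5+1)/(5+2) = 42 · 22/7 = 132.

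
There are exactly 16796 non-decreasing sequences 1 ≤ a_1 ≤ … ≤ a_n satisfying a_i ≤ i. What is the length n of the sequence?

10

Such sub-staircase sequences of length n are counted by C_n, and C_10 = 16796.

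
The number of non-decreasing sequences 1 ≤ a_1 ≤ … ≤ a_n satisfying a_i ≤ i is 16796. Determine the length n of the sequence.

Such sub-staircase sequences of length n are counted by C_n; 16796 = C_10.

10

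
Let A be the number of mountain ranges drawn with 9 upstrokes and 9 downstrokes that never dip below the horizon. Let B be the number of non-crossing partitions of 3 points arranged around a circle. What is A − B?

A Dyck path with 9 up-steps and 9 down-steps has semilength 9, so there are C_9 of them. So A = C_9 = 4862.
The non-crossing partitions of [3] form a lattice of size C_3. So B = C_3 = 5.
A − B = 4862 − 5 = 4857.

4857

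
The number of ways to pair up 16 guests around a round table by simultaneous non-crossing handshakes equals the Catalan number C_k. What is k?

Non-crossing handshake pairings of 2n people are counted by C_n; 16 people gives n = 8.

8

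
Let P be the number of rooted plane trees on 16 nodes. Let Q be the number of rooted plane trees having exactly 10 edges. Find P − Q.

9678049

Rooted ordered (plane) trees on m nodes have m−1 edges and are counted by C_{m−1}; m = 16 gives C_15. So P = C_15 = 9694845.
A rooted plane tree with 10 edges has 11 nodes, and the count is C_10. So Q = C_10 = 16796.
P − Q = 9694845 − 16796 = 9678049.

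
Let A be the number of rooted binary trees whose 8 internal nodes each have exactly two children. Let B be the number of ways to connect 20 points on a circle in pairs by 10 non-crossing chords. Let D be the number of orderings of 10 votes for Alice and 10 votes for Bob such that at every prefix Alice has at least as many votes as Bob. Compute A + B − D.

1430

Full binary trees with n internal nodes are counted by C_n; here n = 8. So A = C_8 = 1430.
Non-crossing perfect matchings of 2n points on a circle are counted by C_n; with 20 points, n = 10. So B = C_10 = 16796.
Ballot sequences with n votes each where one side never trails are Dyck words, counted by C_n; here n = 10. So D = C_10 = 16796.
A + B − D = 1430 + 16796 − 16796 = 1430.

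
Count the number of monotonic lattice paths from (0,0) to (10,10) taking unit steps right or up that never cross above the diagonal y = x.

Sub-diagonal monotone paths from (0,0) to (10,10) biject with Dyck paths of semilength 10, giving C_10.
C_10 = C(20,10)/11 = 184756/11 = 16796.

16796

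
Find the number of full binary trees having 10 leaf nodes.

Full binary trees with 10 leaves have 10−1 = 9 internal nodes, so there are C_9 of them.
C_9 = C(18,9)/10 = 48620/10 = 4862.

4862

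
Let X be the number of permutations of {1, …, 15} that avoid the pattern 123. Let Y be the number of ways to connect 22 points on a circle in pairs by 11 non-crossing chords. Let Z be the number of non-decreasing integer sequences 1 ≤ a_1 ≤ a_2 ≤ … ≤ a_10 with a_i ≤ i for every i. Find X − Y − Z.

Permutations of [n] avoiding any single length-3 pattern are counted by C_n; here n = 15. So X = C_15 = 9694845.
Non-crossing perfect matchings of 2n points on a circle are counted by C_n; with 22 points, n = 11. So Y = C_11 = 58786.
Such sub-staircase sequences of length n are counted by C_n; here n = 10. So Z = C_10 = 16796.
X − Y − Z = 9694845 − 58786 − 16796 = 9619263.

9619263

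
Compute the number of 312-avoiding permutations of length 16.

For any fixed pattern of length 3, the pattern-avoiding permutations of [16] number C_16.
C_16 = C_15 · 2(2·15+1)/(15+2) = 9694845 · 62/17 = 35357670.

35357670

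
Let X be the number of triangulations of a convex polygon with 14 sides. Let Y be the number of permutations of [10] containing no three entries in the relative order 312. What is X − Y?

191216

Triangulations of a convex m-gon are counted by C_{m−2}; with m = 14 this is C_12. So X = C_12 = 208012.
For any fixed pattern of length 3, the pattern-avoiding permutations of [10] number C_10. So Y = C_10 = 16796.
X − Y = 208012 − 16796 = 191216.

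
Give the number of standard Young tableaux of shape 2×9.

4862

By the hook-length formula (or a Dyck-path bijection), SYT of shape 2×9 number C_9.
C_9 = C(18,9)/10 = 48620/10 = 4862.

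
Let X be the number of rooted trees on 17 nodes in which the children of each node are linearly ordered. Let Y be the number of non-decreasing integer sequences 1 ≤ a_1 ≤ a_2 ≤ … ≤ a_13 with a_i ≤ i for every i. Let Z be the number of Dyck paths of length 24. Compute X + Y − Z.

A rooted plane tree on 17 nodes has 16 edges, and such trees are counted by C_16. So X = C_16 = 35357670.
Such sub-staircase sequences of length n are counted by C_n; here n = 13. So Y = C_13 = 742900.
A Dyck path with 12 up-steps and 12 down-steps has semilength 12, so there are C_12 of them. So Z = C_12 = 208012.
X + Y − Z = 35357670 + 742900 − 208012 = 35892558.

35892558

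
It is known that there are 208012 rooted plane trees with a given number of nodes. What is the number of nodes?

13

Rooted ordered trees on m nodes are counted by C_{m−1}. Since C_12 = 208012, the index is 12.
So the index is 12, and the number of nodes is 12 + 1 = 13.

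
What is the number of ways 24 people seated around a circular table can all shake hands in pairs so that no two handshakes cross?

208012

Non-crossing handshake pairings of 2n people are counted by C_n; 24 people gives n = 12.
C_12 = C_11 · 2(2·11+1)/(11+2) = 58786 · 46/13 = 208012.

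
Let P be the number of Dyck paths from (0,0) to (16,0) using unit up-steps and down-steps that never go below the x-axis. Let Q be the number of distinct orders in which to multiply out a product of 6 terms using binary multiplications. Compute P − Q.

1388

Dyck paths of semilength n (length 2n) are counted by C_n; here n = 8. So P = C_8 = 1430.
Ways to associate a product of 6 factors correspond to binary trees on 6 leaves, so the count is C_5. So Q = C_5 = 42.
P − Q = 1430 − 42 = 1388.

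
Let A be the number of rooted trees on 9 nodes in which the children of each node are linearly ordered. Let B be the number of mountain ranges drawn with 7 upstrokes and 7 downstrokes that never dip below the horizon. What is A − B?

Rooted ordered (plane) trees on m nodes have m−1 edges and are counted by C_{m−1}; m = 9 gives C_8. So A = C_8 = 1430.
A Dyck path with 7 up-steps and 7 down-steps has semilength 7, so there are C_7 of them. So B = C_7 = 429.
A − B = 1430 − 429 = 1001.

1001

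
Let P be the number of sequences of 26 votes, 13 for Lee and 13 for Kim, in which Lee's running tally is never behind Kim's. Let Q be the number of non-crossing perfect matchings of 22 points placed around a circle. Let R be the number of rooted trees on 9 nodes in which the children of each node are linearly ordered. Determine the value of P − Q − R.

682684

Reading a vote for the leader as '(' and for the other as ')' turns such a sequence into a balanced string of 13 pairs, so the count is C_13. So P = C_13 = 742900.
Non-crossing perfect matchings of 2n points on a circle are counted by C_n; with 22 points, n = 11. So Q = C_11 = 58786.
A rooted plane tree on 9 nodes has 8 edges, and such trees are counted by C_8. So R = C_8 = 1430.
P − Q − R = 742900 − 58786 − 1430 = 682684.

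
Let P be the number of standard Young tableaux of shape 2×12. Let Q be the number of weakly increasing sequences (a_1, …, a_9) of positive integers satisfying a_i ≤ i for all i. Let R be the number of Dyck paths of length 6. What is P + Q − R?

By the hook-length formula (or a Dyck-path bijection), SYT of shape 2×12 number C_12. So P = C_12 = 208012.
Such sub-staircase sequences of length n are counted by C_n; here n = 9. So Q = C_9 = 4862.
A Dyck path with 3 up-steps and 3 down-steps has semilength 3, so there are C_3 of them. So R = C_3 = 5.
P + Q − R = 208012 + 4862 − 5 = 212869.

212869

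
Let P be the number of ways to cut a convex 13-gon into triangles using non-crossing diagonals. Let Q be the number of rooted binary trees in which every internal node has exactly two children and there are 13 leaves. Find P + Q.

Triangulations of a convex m-gon are counted by C_{m−2}; with m = 13 this is C_11. So P = C_11 = 58786.
Full binary trees with 13 leaves have 13−1 = 12 internal nodes, so there are C_12 of them. So Q = C_12 = 208012.
P + Q = 58786 + 208012 = 266798.

266798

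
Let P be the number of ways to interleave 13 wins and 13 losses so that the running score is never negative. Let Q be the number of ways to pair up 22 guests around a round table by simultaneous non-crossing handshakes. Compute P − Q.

Reading a vote for the leader as '(' and for the other as ')' turns such a sequence into a balanced string of 13 pairs, so the count is C_13. So P = C_13 = 742900.
With 22 = 2·11 people, non-crossing handshake pairings are non-crossing perfect matchings on a circle, counted by C_11. So Q = C_11 = 58786.
P − Q = 742900 − 58786 = 684114.

684114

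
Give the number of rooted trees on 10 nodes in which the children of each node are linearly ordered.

4862

Rooted ordered (plane) trees on m nodes have m−1 edges and are counted by C_{m−1}; m = 10 gives C_9.
C_9 = C(18,9)/10 = 48620/10 = 4862.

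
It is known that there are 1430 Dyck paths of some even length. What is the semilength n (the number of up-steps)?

8

Dyck paths of semilength n are counted by C_n; 1430 = C_8.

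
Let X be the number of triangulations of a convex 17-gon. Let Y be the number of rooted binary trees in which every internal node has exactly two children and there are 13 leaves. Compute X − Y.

The number of triangulations of a 17-gon is the Catalan number C_15 (index = sides − 2). So X = C_15 = 9694845.
Full binary trees with 13 leaves have 13−1 = 12 internal nodes, so there are C_12 of them. So Y = C_12 = 208012.
X − Y = 9694845 − 208012 = 9486833.

9486833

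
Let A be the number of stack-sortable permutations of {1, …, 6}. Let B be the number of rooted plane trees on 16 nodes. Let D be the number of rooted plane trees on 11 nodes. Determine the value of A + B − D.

9678181

By Knuth's characterisation, the stack-sortable permutations of length 6 are the 231-avoiders, numbering C_6. So A = C_6 = 132.
Rooted ordered (plane) trees on m nodes have m−1 edges and are counted by C_{m−1}; m = 16 gives C_15. So B = C_15 = 9694845.
Rooted ordered (plane) trees on m nodes have m−1 edges and are counted by C_{m−1}; m = 11 gives C_10. So D = C_10 = 16796.
A + B − D = 132 + 9694845 − 16796 = 9678181.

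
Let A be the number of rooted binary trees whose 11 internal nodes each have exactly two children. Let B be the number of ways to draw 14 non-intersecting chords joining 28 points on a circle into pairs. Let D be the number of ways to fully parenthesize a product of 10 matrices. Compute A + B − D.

2728364

The number of full binary trees on 11 internal nodes is the Catalan number C_11. So A = C_11 = 58786.
Pairing 28 circle points by 14 non-crossing chords gives C_14 matchings. So B = C_14 = 2674440.
Parenthesizations of m factors correspond to full binary trees with m leaves, counted by C_{m−1}; m = 10 gives C_9. So D = C_9 = 4862.
A + B − D = 58786 + 2674440 − 4862 = 2728364.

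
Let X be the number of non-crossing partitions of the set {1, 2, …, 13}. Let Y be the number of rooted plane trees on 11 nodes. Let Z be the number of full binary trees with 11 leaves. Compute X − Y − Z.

The non-crossing partitions of [13] form a lattice of size C_13. So X = C_13 = 742900.
A rooted plane tree on 11 nodes has 10 edges, and such trees are counted by C_10. So Y = C_10 = 16796.
A full binary tree with L leaves has L−1 internal nodes and is counted by C_{L−1}; L = 11 gives C_10. So Z = C_10 = 16796.
X − Y − Z = 742900 − 16796 − 16796 = 709308.

709308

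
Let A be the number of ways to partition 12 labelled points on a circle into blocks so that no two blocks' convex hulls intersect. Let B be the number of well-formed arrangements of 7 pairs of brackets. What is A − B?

The non-crossing partitions of [12] form a lattice of size C_12. So A = C_12 = 208012.
Balanced strings of n pairs of brackets are counted by C_n; here n = 7. So B = C_7 = 429.
A − B = 208012 − 429 = 207583.

207583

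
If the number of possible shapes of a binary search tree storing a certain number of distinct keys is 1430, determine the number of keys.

8

Binary search tree shapes on n keys are counted by C_n; 1430 = C_8.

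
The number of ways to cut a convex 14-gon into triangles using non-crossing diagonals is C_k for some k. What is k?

A convex 14-gon is triangulated into 12 triangles, and the number of such triangulations is the Catalan number C_{14−2} = C_12.

12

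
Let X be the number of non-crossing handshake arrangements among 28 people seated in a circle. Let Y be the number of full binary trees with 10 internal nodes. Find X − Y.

Non-crossing handshake pairings of 2n people are counted by C_n; 28 people gives n = 14. So X = C_14 = 2674440.
The number of full binary trees on 10 internal nodes is the Catalan number C_10. So Y = C_10 = 16796.
X − Y = 2674440 − 16796 = 2657644.

2657644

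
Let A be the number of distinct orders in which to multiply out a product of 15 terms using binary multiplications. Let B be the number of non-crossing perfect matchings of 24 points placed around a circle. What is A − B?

2466428

Bracketing 15 factors into binary products is counted by C_{15−1} = C_14. So A = C_14 = 2674440.
Non-crossing perfect matchings of 2n points on a circle are counted by C_n; with 24 points, n = 12. So B = C_12 = 208012.
A − B = 2674440 − 208012 = 2466428.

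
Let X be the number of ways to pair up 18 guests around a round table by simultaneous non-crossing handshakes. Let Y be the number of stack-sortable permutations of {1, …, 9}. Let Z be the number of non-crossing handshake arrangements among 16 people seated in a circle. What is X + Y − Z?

8294

With 18 = 2·9 people, non-crossing handshake pairings are non-crossing perfect matchings on a circle, counted by C_9. So X = C_9 = 4862.
By Knuth's characterisation, the stack-sortable permutations of length 9 are the 231-avoiders, numbering C_9. So Y = C_9 = 4862.
Non-crossing handshake pairings of 2n people are counted by C_n; 16 people gives n = 8. So Z = C_8 = 1430.
X + Y − Z = 4862 + 4862 − 1430 = 8294.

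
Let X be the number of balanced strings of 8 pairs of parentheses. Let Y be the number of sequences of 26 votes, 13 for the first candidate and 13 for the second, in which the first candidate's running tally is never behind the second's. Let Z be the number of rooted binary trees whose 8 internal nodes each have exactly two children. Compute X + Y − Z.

Balanced strings of n pairs of brackets are counted by C_n; here n = 8. So X = C_8 = 1430.
Ballot sequences with n votes each where one side never trails are Dyck words, counted by C_n; here n = 13. So Y = C_13 = 742900.
Full binary trees with n internal nodes are counted by C_n; here n = 8. So Z = C_8 = 1430.
X + Y − Z = 1430 + 742900 − 1430 = 742900.

742900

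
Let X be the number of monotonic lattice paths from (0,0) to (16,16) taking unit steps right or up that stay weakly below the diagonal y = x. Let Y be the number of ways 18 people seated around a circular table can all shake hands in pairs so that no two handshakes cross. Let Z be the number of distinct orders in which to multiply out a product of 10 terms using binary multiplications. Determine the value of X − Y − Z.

35347946

Monotone paths in an n×n grid that stay weakly below the diagonal are counted by C_n; here n = 16. So X = C_16 = 35357670.
Non-crossing handshake pairings of 2n people are counted by C_n; 18 people gives n = 9. So Y = C_9 = 4862.
Ways to associate a product of 10 factors correspond to binary trees on 10 leaves, so the count is C_9. So Z = C_9 = 4862.
X − Y − Z = 35357670 − 4862 − 4862 = 35347946.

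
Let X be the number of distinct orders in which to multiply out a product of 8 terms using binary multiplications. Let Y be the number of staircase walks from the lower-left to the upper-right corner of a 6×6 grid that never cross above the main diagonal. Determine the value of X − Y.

Ways to associate a product of 8 factors correspond to binary trees on 8 leaves, so the count is C_7. So X = C_7 = 429.
Monotone paths in an n×n grid that stay weakly below the diagonal are counted by C_n; here n = 6. So Y = C_6 = 132.
X − Y = 429 − 132 = 297.

297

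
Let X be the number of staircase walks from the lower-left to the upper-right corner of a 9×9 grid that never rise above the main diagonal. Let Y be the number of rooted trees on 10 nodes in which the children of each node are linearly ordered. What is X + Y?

9724

Monotone paths in an n×n grid that stay weakly below the diagonal are counted by C_n; here n = 9. So X = C_9 = 4862.
Rooted ordered (plane) trees on m nodes have m−1 edges and are counted by C_{m−1}; m = 10 gives C_9. So Y = C_9 = 4862.
X + Y = 4862 + 4862 = 9724.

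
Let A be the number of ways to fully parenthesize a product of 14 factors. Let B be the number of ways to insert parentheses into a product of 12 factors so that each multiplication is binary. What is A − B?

Parenthesizations of m factors correspond to full binary trees with m leaves, counted by C_{m−1}; m = 14 gives C_13. So A = C_13 = 742900.
Parenthesizations of m factors correspond to full binary trees with m leaves, counted by C_{m−1}; m = 12 gives C_11. So B = C_11 = 58786.
A − B = 742900 − 58786 = 684114.

684114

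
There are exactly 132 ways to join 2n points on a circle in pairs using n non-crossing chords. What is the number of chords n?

6

Non-crossing pairings of 2n points on a circle are counted by C_n. The Catalan number equal to 132 is C_6.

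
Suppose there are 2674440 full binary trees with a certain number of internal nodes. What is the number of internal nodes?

14

Full binary trees with n internal nodes are counted by C_n; 2674440 = C_14.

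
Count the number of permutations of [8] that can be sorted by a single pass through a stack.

1430

Stack-sortable permutations are exactly the 231-avoiding ones, counted by C_n; here n = 8.
C_8 = C(16,8)/9 = 12870/9 = 1430.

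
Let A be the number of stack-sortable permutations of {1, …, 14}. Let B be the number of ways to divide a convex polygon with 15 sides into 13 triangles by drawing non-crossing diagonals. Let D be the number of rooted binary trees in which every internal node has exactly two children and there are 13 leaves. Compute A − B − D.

By Knuth's characterisation, the stack-sortable permutations of length 14 are the 231-avoiders, numbering C_14. So A = C_14 = 2674440.
The number of triangulations of a 15-gon is the Catalan number C_13 (index = sides − 2). So B = C_13 = 742900.
Full binary trees with 13 leaves have 13−1 = 12 internal nodes, so there are C_12 of them. So D = C_12 = 208012.
A − B − D = 2674440 − 742900 − 208012 = 1723528.

1723528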